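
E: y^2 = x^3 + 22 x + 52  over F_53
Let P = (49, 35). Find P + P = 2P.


Doubling: s = (3 x1^2 + a) / (2 y1)
s = (3*49^2 + 22) / (2*35) mod 53 = 1
x3 = s^2 - 2 x1 mod 53 = 1^2 - 2*49 = 9
y3 = s (x1 - x3) - y1 mod 53 = 1 * (49 - 9) - 35 = 5

2P = (9, 5)


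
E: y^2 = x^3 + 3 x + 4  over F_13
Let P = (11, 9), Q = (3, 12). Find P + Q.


P != Q, so use the chord formula.
s = (y2 - y1) / (x2 - x1) = (3) / (5) mod 13 = 11
x3 = s^2 - x1 - x2 mod 13 = 11^2 - 11 - 3 = 3
y3 = s (x1 - x3) - y1 mod 13 = 11 * (11 - 3) - 9 = 1

P + Q = (3, 1)


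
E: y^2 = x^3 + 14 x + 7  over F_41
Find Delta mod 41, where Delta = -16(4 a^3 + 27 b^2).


4 a^3 + 27 b^2 = 4*14^3 + 27*7^2 = 10976 + 1323 = 12299
Delta = -16 * (12299) = -196784
Delta mod 41 = 16

Delta = 16 (mod 41)


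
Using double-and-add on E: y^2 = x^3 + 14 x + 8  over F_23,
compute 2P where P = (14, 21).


k = 2 = 10_2 (binary, LSB first: 01)
Double-and-add from P = (14, 21):
  bit 0 = 0: acc unchanged = O
  bit 1 = 1: acc = O + (19, 7) = (19, 7)

2P = (19, 7)


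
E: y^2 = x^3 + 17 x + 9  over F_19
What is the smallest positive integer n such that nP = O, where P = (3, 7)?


Compute successive multiples of P until we hit O:
  1P = (3, 7)
  2P = (0, 16)
  3P = (6, 2)
  4P = (17, 10)
  5P = (10, 1)
  6P = (11, 8)
  7P = (16, 8)
  8P = (9, 13)
  ... (continuing to 19P)
  19P = O

ord(P) = 19


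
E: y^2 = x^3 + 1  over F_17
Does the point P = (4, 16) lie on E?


Check whether y^2 = x^3 + 0 x + 1 (mod 17) for (x, y) = (4, 16).
LHS: y^2 = 16^2 mod 17 = 1
RHS: x^3 + 0 x + 1 = 4^3 + 0*4 + 1 mod 17 = 14
LHS != RHS

No, not on the curve


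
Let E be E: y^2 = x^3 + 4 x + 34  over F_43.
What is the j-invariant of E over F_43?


Delta = -16(4 a^3 + 27 b^2) mod 43 = 42
-1728 * (4 a)^3 = -1728 * (4*4)^3 mod 43 = 41
j = 41 * 42^(-1) mod 43 = 2

j = 2 (mod 43)


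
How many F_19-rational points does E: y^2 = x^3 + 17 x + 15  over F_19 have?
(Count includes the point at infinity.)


For each x in F_19, count y with y^2 = x^3 + 17 x + 15 mod 19:
  x = 2: RHS = 0, y in [0]  -> 1 point(s)
  x = 3: RHS = 17, y in [6, 13]  -> 2 point(s)
  x = 5: RHS = 16, y in [4, 15]  -> 2 point(s)
  x = 8: RHS = 17, y in [6, 13]  -> 2 point(s)
  x = 9: RHS = 4, y in [2, 17]  -> 2 point(s)
  x = 10: RHS = 7, y in [8, 11]  -> 2 point(s)
  x = 12: RHS = 9, y in [3, 16]  -> 2 point(s)
  x = 13: RHS = 1, y in [1, 18]  -> 2 point(s)
  x = 15: RHS = 16, y in [4, 15]  -> 2 point(s)
  x = 17: RHS = 11, y in [7, 12]  -> 2 point(s)
  x = 18: RHS = 16, y in [4, 15]  -> 2 point(s)
Affine points: 21. Add the point at infinity: total = 22.

#E(F_19) = 22


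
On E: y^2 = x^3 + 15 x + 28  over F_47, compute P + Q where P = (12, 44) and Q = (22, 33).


P != Q, so use the chord formula.
s = (y2 - y1) / (x2 - x1) = (36) / (10) mod 47 = 13
x3 = s^2 - x1 - x2 mod 47 = 13^2 - 12 - 22 = 41
y3 = s (x1 - x3) - y1 mod 47 = 13 * (12 - 41) - 44 = 2

P + Q = (41, 2)


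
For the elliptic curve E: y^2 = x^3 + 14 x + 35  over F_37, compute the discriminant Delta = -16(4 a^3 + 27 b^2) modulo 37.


4 a^3 + 27 b^2 = 4*14^3 + 27*35^2 = 10976 + 33075 = 44051
Delta = -16 * (44051) = -704816
Delta mod 37 = 34

Delta = 34 (mod 37)


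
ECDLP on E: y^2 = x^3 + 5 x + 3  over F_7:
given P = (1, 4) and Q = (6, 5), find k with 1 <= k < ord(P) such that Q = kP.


Enumerate multiples of P until we hit Q = (6, 5):
  1P = (1, 4)
  2P = (6, 5)
Match found at i = 2.

k = 2


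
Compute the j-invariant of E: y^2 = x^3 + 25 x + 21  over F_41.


Delta = -16(4 a^3 + 27 b^2) mod 41 = 5
-1728 * (4 a)^3 = -1728 * (4*25)^3 mod 41 = 22
j = 22 * 5^(-1) mod 41 = 29

j = 29 (mod 41)


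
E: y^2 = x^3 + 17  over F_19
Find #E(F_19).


For each x in F_19, count y with y^2 = x^3 + 0 x + 17 mod 19:
  x = 0: RHS = 17, y in [6, 13]  -> 2 point(s)
  x = 2: RHS = 6, y in [5, 14]  -> 2 point(s)
  x = 3: RHS = 6, y in [5, 14]  -> 2 point(s)
  x = 4: RHS = 5, y in [9, 10]  -> 2 point(s)
  x = 5: RHS = 9, y in [3, 16]  -> 2 point(s)
  x = 6: RHS = 5, y in [9, 10]  -> 2 point(s)
  x = 8: RHS = 16, y in [4, 15]  -> 2 point(s)
  x = 9: RHS = 5, y in [9, 10]  -> 2 point(s)
  x = 12: RHS = 16, y in [4, 15]  -> 2 point(s)
  x = 14: RHS = 6, y in [5, 14]  -> 2 point(s)
  x = 16: RHS = 9, y in [3, 16]  -> 2 point(s)
  x = 17: RHS = 9, y in [3, 16]  -> 2 point(s)
  x = 18: RHS = 16, y in [4, 15]  -> 2 point(s)
Affine points: 26. Add the point at infinity: total = 27.

#E(F_19) = 27


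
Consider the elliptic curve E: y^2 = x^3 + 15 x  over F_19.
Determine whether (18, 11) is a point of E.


Check whether y^2 = x^3 + 15 x + 0 (mod 19) for (x, y) = (18, 11).
LHS: y^2 = 11^2 mod 19 = 7
RHS: x^3 + 15 x + 0 = 18^3 + 15*18 + 0 mod 19 = 3
LHS != RHS

No, not on the curve


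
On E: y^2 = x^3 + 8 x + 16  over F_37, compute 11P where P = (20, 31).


k = 11 = 1011_2 (binary, LSB first: 1101)
Double-and-add from P = (20, 31):
  bit 0 = 1: acc = O + (20, 31) = (20, 31)
  bit 1 = 1: acc = (20, 31) + (1, 5) = (19, 21)
  bit 2 = 0: acc unchanged = (19, 21)
  bit 3 = 1: acc = (19, 21) + (17, 12) = (12, 29)

11P = (12, 29)


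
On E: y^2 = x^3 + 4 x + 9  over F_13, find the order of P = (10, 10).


Compute successive multiples of P until we hit O:
  1P = (10, 10)
  2P = (2, 5)
  3P = (2, 8)
  4P = (10, 3)
  5P = O

ord(P) = 5


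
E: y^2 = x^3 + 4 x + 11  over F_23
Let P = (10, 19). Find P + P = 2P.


Doubling: s = (3 x1^2 + a) / (2 y1)
s = (3*10^2 + 4) / (2*19) mod 23 = 8
x3 = s^2 - 2 x1 mod 23 = 8^2 - 2*10 = 21
y3 = s (x1 - x3) - y1 mod 23 = 8 * (10 - 21) - 19 = 8

2P = (21, 8)


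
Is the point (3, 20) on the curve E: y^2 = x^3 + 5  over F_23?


Check whether y^2 = x^3 + 0 x + 5 (mod 23) for (x, y) = (3, 20).
LHS: y^2 = 20^2 mod 23 = 9
RHS: x^3 + 0 x + 5 = 3^3 + 0*3 + 5 mod 23 = 9
LHS = RHS

Yes, on the curve


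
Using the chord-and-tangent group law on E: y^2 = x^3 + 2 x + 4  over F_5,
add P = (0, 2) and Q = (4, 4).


P != Q, so use the chord formula.
s = (y2 - y1) / (x2 - x1) = (2) / (4) mod 5 = 3
x3 = s^2 - x1 - x2 mod 5 = 3^2 - 0 - 4 = 0
y3 = s (x1 - x3) - y1 mod 5 = 3 * (0 - 0) - 2 = 3

P + Q = (0, 3)


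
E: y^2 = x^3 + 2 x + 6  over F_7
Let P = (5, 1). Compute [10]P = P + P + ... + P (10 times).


k = 10 = 1010_2 (binary, LSB first: 0101)
Double-and-add from P = (5, 1):
  bit 0 = 0: acc unchanged = O
  bit 1 = 1: acc = O + (4, 6) = (4, 6)
  bit 2 = 0: acc unchanged = (4, 6)
  bit 3 = 1: acc = (4, 6) + (2, 2) = (5, 6)

10P = (5, 6)


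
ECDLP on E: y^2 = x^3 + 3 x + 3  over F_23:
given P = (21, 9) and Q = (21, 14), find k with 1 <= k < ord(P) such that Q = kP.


Enumerate multiples of P until we hit Q = (21, 14):
  1P = (21, 9)
  2P = (13, 13)
  3P = (18, 1)
  4P = (9, 0)
  5P = (18, 22)
  6P = (13, 10)
  7P = (21, 14)
Match found at i = 7.

k = 7


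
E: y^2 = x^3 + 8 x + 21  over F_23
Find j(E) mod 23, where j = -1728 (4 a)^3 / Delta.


Delta = -16(4 a^3 + 27 b^2) mod 23 = 4
-1728 * (4 a)^3 = -1728 * (4*8)^3 mod 23 = 21
j = 21 * 4^(-1) mod 23 = 11

j = 11 (mod 23)


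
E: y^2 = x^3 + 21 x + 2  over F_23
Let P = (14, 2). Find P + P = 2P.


Doubling: s = (3 x1^2 + a) / (2 y1)
s = (3*14^2 + 21) / (2*2) mod 23 = 20
x3 = s^2 - 2 x1 mod 23 = 20^2 - 2*14 = 4
y3 = s (x1 - x3) - y1 mod 23 = 20 * (14 - 4) - 2 = 14

2P = (4, 14)


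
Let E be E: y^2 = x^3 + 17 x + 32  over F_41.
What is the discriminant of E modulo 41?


4 a^3 + 27 b^2 = 4*17^3 + 27*32^2 = 19652 + 27648 = 47300
Delta = -16 * (47300) = -756800
Delta mod 41 = 19

Delta = 19 (mod 41)


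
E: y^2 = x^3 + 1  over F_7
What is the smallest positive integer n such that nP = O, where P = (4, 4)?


Compute successive multiples of P until we hit O:
  1P = (4, 4)
  2P = (0, 6)
  3P = (5, 0)
  4P = (0, 1)
  5P = (4, 3)
  6P = O

ord(P) = 6


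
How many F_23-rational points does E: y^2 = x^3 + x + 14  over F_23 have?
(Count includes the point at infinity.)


For each x in F_23, count y with y^2 = x^3 + 1 x + 14 mod 23:
  x = 1: RHS = 16, y in [4, 19]  -> 2 point(s)
  x = 2: RHS = 1, y in [1, 22]  -> 2 point(s)
  x = 4: RHS = 13, y in [6, 17]  -> 2 point(s)
  x = 5: RHS = 6, y in [11, 12]  -> 2 point(s)
  x = 6: RHS = 6, y in [11, 12]  -> 2 point(s)
  x = 9: RHS = 16, y in [4, 19]  -> 2 point(s)
  x = 10: RHS = 12, y in [9, 14]  -> 2 point(s)
  x = 12: RHS = 6, y in [11, 12]  -> 2 point(s)
  x = 13: RHS = 16, y in [4, 19]  -> 2 point(s)
  x = 14: RHS = 12, y in [9, 14]  -> 2 point(s)
  x = 15: RHS = 0, y in [0]  -> 1 point(s)
  x = 16: RHS = 9, y in [3, 20]  -> 2 point(s)
  x = 21: RHS = 4, y in [2, 21]  -> 2 point(s)
  x = 22: RHS = 12, y in [9, 14]  -> 2 point(s)
Affine points: 27. Add the point at infinity: total = 28.

#E(F_23) = 28


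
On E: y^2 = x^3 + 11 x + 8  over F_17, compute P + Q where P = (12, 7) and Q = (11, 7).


P != Q, so use the chord formula.
s = (y2 - y1) / (x2 - x1) = (0) / (16) mod 17 = 0
x3 = s^2 - x1 - x2 mod 17 = 0^2 - 12 - 11 = 11
y3 = s (x1 - x3) - y1 mod 17 = 0 * (12 - 11) - 7 = 10

P + Q = (11, 10)


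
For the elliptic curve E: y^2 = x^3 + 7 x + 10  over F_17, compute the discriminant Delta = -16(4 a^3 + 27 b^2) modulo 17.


4 a^3 + 27 b^2 = 4*7^3 + 27*10^2 = 1372 + 2700 = 4072
Delta = -16 * (4072) = -65152
Delta mod 17 = 9

Delta = 9 (mod 17)


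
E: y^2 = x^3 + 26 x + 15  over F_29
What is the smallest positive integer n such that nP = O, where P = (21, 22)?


Compute successive multiples of P until we hit O:
  1P = (21, 22)
  2P = (17, 11)
  3P = (4, 3)
  4P = (20, 3)
  5P = (1, 10)
  6P = (12, 24)
  7P = (5, 26)
  8P = (23, 22)
  ... (continuing to 27P)
  27P = O

ord(P) = 27


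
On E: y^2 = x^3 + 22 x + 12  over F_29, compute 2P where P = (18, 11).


Doubling: s = (3 x1^2 + a) / (2 y1)
s = (3*18^2 + 22) / (2*11) mod 29 = 3
x3 = s^2 - 2 x1 mod 29 = 3^2 - 2*18 = 2
y3 = s (x1 - x3) - y1 mod 29 = 3 * (18 - 2) - 11 = 8

2P = (2, 8)


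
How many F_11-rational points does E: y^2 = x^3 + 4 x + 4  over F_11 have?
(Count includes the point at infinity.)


For each x in F_11, count y with y^2 = x^3 + 4 x + 4 mod 11:
  x = 0: RHS = 4, y in [2, 9]  -> 2 point(s)
  x = 1: RHS = 9, y in [3, 8]  -> 2 point(s)
  x = 2: RHS = 9, y in [3, 8]  -> 2 point(s)
  x = 7: RHS = 1, y in [1, 10]  -> 2 point(s)
  x = 8: RHS = 9, y in [3, 8]  -> 2 point(s)
Affine points: 10. Add the point at infinity: total = 11.

#E(F_11) = 11


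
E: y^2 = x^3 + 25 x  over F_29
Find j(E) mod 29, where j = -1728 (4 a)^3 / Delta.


Delta = -16(4 a^3 + 27 b^2) mod 29 = 7
-1728 * (4 a)^3 = -1728 * (4*25)^3 mod 29 = 3
j = 3 * 7^(-1) mod 29 = 17

j = 17 (mod 29)


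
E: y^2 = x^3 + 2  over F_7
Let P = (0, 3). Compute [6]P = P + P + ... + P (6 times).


k = 6 = 110_2 (binary, LSB first: 011)
Double-and-add from P = (0, 3):
  bit 0 = 0: acc unchanged = O
  bit 1 = 1: acc = O + (0, 4) = (0, 4)
  bit 2 = 1: acc = (0, 4) + (0, 3) = O

6P = O


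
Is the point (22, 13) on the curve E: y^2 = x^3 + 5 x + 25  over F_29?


Check whether y^2 = x^3 + 5 x + 25 (mod 29) for (x, y) = (22, 13).
LHS: y^2 = 13^2 mod 29 = 24
RHS: x^3 + 5 x + 25 = 22^3 + 5*22 + 25 mod 29 = 24
LHS = RHS

Yes, on the curve


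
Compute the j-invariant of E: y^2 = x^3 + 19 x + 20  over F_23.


Delta = -16(4 a^3 + 27 b^2) mod 23 = 1
-1728 * (4 a)^3 = -1728 * (4*19)^3 mod 23 = 6
j = 6 * 1^(-1) mod 23 = 6

j = 6 (mod 23)


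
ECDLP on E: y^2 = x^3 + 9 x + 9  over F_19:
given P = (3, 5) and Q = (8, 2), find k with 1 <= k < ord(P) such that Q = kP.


Enumerate multiples of P until we hit Q = (8, 2):
  1P = (3, 5)
  2P = (10, 4)
  3P = (13, 10)
  4P = (8, 2)
Match found at i = 4.

k = 4


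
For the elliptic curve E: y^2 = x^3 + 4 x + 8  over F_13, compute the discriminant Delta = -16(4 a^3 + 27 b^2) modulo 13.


4 a^3 + 27 b^2 = 4*4^3 + 27*8^2 = 256 + 1728 = 1984
Delta = -16 * (1984) = -31744
Delta mod 13 = 2

Delta = 2 (mod 13)


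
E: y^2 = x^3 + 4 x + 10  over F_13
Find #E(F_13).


For each x in F_13, count y with y^2 = x^3 + 4 x + 10 mod 13:
  x = 0: RHS = 10, y in [6, 7]  -> 2 point(s)
  x = 2: RHS = 0, y in [0]  -> 1 point(s)
  x = 3: RHS = 10, y in [6, 7]  -> 2 point(s)
  x = 4: RHS = 12, y in [5, 8]  -> 2 point(s)
  x = 5: RHS = 12, y in [5, 8]  -> 2 point(s)
  x = 6: RHS = 3, y in [4, 9]  -> 2 point(s)
  x = 7: RHS = 4, y in [2, 11]  -> 2 point(s)
  x = 10: RHS = 10, y in [6, 7]  -> 2 point(s)
Affine points: 15. Add the point at infinity: total = 16.

#E(F_13) = 16


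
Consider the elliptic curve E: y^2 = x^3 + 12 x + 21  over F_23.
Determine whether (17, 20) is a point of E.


Check whether y^2 = x^3 + 12 x + 21 (mod 23) for (x, y) = (17, 20).
LHS: y^2 = 20^2 mod 23 = 9
RHS: x^3 + 12 x + 21 = 17^3 + 12*17 + 21 mod 23 = 9
LHS = RHS

Yes, on the curve


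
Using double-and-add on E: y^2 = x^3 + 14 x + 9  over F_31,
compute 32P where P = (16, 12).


k = 32 = 100000_2 (binary, LSB first: 000001)
Double-and-add from P = (16, 12):
  bit 0 = 0: acc unchanged = O
  bit 1 = 0: acc unchanged = O
  bit 2 = 0: acc unchanged = O
  bit 3 = 0: acc unchanged = O
  bit 4 = 0: acc unchanged = O
  bit 5 = 1: acc = O + (13, 30) = (13, 30)

32P = (13, 30)


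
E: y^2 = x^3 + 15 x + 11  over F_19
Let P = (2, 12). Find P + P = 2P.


Doubling: s = (3 x1^2 + a) / (2 y1)
s = (3*2^2 + 15) / (2*12) mod 19 = 13
x3 = s^2 - 2 x1 mod 19 = 13^2 - 2*2 = 13
y3 = s (x1 - x3) - y1 mod 19 = 13 * (2 - 13) - 12 = 16

2P = (13, 16)


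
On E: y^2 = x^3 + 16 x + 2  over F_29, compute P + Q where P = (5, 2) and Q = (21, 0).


P != Q, so use the chord formula.
s = (y2 - y1) / (x2 - x1) = (27) / (16) mod 29 = 18
x3 = s^2 - x1 - x2 mod 29 = 18^2 - 5 - 21 = 8
y3 = s (x1 - x3) - y1 mod 29 = 18 * (5 - 8) - 2 = 2

P + Q = (8, 2)


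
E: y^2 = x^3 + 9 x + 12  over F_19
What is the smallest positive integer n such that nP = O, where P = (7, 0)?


Compute successive multiples of P until we hit O:
  1P = (7, 0)
  2P = O

ord(P) = 2


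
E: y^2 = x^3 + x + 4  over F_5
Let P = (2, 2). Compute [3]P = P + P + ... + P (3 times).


k = 3 = 11_2 (binary, LSB first: 11)
Double-and-add from P = (2, 2):
  bit 0 = 1: acc = O + (2, 2) = (2, 2)
  bit 1 = 1: acc = (2, 2) + (0, 2) = (3, 3)

3P = (3, 3)


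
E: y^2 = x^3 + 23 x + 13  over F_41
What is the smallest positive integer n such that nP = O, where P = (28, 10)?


Compute successive multiples of P until we hit O:
  1P = (28, 10)
  2P = (21, 32)
  3P = (32, 26)
  4P = (38, 32)
  5P = (11, 11)
  6P = (23, 9)
  7P = (13, 34)
  8P = (37, 29)
  ... (continuing to 42P)
  42P = O

ord(P) = 42


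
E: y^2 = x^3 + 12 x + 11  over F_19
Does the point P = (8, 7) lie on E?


Check whether y^2 = x^3 + 12 x + 11 (mod 19) for (x, y) = (8, 7).
LHS: y^2 = 7^2 mod 19 = 11
RHS: x^3 + 12 x + 11 = 8^3 + 12*8 + 11 mod 19 = 11
LHS = RHS

Yes, on the curve


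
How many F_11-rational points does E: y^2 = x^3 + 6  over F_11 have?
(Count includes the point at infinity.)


For each x in F_11, count y with y^2 = x^3 + 0 x + 6 mod 11:
  x = 2: RHS = 3, y in [5, 6]  -> 2 point(s)
  x = 3: RHS = 0, y in [0]  -> 1 point(s)
  x = 4: RHS = 4, y in [2, 9]  -> 2 point(s)
  x = 8: RHS = 1, y in [1, 10]  -> 2 point(s)
  x = 9: RHS = 9, y in [3, 8]  -> 2 point(s)
  x = 10: RHS = 5, y in [4, 7]  -> 2 point(s)
Affine points: 11. Add the point at infinity: total = 12.

#E(F_11) = 12


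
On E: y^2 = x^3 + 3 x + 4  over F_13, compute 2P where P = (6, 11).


Doubling: s = (3 x1^2 + a) / (2 y1)
s = (3*6^2 + 3) / (2*11) mod 13 = 8
x3 = s^2 - 2 x1 mod 13 = 8^2 - 2*6 = 0
y3 = s (x1 - x3) - y1 mod 13 = 8 * (6 - 0) - 11 = 11

2P = (0, 11)


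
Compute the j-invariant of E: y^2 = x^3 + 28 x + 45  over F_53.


Delta = -16(4 a^3 + 27 b^2) mod 53 = 14
-1728 * (4 a)^3 = -1728 * (4*28)^3 mod 53 = 31
j = 31 * 14^(-1) mod 53 = 6

j = 6 (mod 53)


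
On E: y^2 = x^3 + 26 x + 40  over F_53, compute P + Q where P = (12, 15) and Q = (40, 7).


P != Q, so use the chord formula.
s = (y2 - y1) / (x2 - x1) = (45) / (28) mod 53 = 30
x3 = s^2 - x1 - x2 mod 53 = 30^2 - 12 - 40 = 0
y3 = s (x1 - x3) - y1 mod 53 = 30 * (12 - 0) - 15 = 27

P + Q = (0, 27)


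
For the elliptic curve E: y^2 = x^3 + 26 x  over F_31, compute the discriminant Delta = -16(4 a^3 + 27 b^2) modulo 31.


4 a^3 + 27 b^2 = 4*26^3 + 27*0^2 = 70304 + 0 = 70304
Delta = -16 * (70304) = -1124864
Delta mod 31 = 2

Delta = 2 (mod 31)


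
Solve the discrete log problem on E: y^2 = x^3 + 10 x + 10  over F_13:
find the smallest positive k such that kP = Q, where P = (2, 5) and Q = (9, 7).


Enumerate multiples of P until we hit Q = (9, 7):
  1P = (2, 5)
  2P = (5, 4)
  3P = (9, 6)
  4P = (6, 0)
  5P = (9, 7)
Match found at i = 5.

k = 5


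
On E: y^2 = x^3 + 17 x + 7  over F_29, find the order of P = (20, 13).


Compute successive multiples of P until we hit O:
  1P = (20, 13)
  2P = (2, 22)
  3P = (0, 6)
  4P = (25, 7)
  5P = (4, 20)
  6P = (1, 24)
  7P = (24, 0)
  8P = (1, 5)
  ... (continuing to 14P)
  14P = O

ord(P) = 14


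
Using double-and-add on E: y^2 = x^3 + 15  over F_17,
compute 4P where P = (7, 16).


k = 4 = 100_2 (binary, LSB first: 001)
Double-and-add from P = (7, 16):
  bit 0 = 0: acc unchanged = O
  bit 1 = 0: acc unchanged = O
  bit 2 = 1: acc = O + (9, 9) = (9, 9)

4P = (9, 9)


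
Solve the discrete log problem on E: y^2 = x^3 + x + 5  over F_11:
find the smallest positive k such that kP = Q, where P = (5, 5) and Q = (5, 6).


Enumerate multiples of P until we hit Q = (5, 6):
  1P = (5, 5)
  2P = (2, 9)
  3P = (7, 5)
  4P = (10, 6)
  5P = (0, 7)
  6P = (0, 4)
  7P = (10, 5)
  8P = (7, 6)
  9P = (2, 2)
  10P = (5, 6)
Match found at i = 10.

k = 10


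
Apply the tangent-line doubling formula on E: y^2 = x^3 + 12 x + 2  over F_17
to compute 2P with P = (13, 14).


Doubling: s = (3 x1^2 + a) / (2 y1)
s = (3*13^2 + 12) / (2*14) mod 17 = 7
x3 = s^2 - 2 x1 mod 17 = 7^2 - 2*13 = 6
y3 = s (x1 - x3) - y1 mod 17 = 7 * (13 - 6) - 14 = 1

2P = (6, 1)


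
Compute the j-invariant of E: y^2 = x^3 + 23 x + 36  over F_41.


Delta = -16(4 a^3 + 27 b^2) mod 41 = 8
-1728 * (4 a)^3 = -1728 * (4*23)^3 mod 41 = 27
j = 27 * 8^(-1) mod 41 = 29

j = 29 (mod 41)


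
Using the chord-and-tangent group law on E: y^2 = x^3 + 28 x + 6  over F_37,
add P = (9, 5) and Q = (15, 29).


P != Q, so use the chord formula.
s = (y2 - y1) / (x2 - x1) = (24) / (6) mod 37 = 4
x3 = s^2 - x1 - x2 mod 37 = 4^2 - 9 - 15 = 29
y3 = s (x1 - x3) - y1 mod 37 = 4 * (9 - 29) - 5 = 26

P + Q = (29, 26)


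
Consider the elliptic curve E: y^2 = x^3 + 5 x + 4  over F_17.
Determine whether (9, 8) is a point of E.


Check whether y^2 = x^3 + 5 x + 4 (mod 17) for (x, y) = (9, 8).
LHS: y^2 = 8^2 mod 17 = 13
RHS: x^3 + 5 x + 4 = 9^3 + 5*9 + 4 mod 17 = 13
LHS = RHS

Yes, on the curve


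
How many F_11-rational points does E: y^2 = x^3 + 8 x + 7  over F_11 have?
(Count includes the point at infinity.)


For each x in F_11, count y with y^2 = x^3 + 8 x + 7 mod 11:
  x = 1: RHS = 5, y in [4, 7]  -> 2 point(s)
  x = 2: RHS = 9, y in [3, 8]  -> 2 point(s)
  x = 3: RHS = 3, y in [5, 6]  -> 2 point(s)
  x = 4: RHS = 4, y in [2, 9]  -> 2 point(s)
  x = 8: RHS = 0, y in [0]  -> 1 point(s)
  x = 9: RHS = 5, y in [4, 7]  -> 2 point(s)
  x = 10: RHS = 9, y in [3, 8]  -> 2 point(s)
Affine points: 13. Add the point at infinity: total = 14.

#E(F_11) = 14


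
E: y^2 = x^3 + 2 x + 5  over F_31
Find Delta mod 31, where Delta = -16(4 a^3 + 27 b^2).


4 a^3 + 27 b^2 = 4*2^3 + 27*5^2 = 32 + 675 = 707
Delta = -16 * (707) = -11312
Delta mod 31 = 3

Delta = 3 (mod 31)


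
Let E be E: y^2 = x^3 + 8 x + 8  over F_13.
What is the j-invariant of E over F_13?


Delta = -16(4 a^3 + 27 b^2) mod 13 = 8
-1728 * (4 a)^3 = -1728 * (4*8)^3 mod 13 = 8
j = 8 * 8^(-1) mod 13 = 1

j = 1 (mod 13)


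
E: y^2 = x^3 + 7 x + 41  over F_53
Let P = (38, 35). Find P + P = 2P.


Doubling: s = (3 x1^2 + a) / (2 y1)
s = (3*38^2 + 7) / (2*35) mod 53 = 37
x3 = s^2 - 2 x1 mod 53 = 37^2 - 2*38 = 21
y3 = s (x1 - x3) - y1 mod 53 = 37 * (38 - 21) - 35 = 11

2P = (21, 11)


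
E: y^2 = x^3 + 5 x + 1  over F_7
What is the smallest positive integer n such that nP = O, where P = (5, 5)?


Compute successive multiples of P until we hit O:
  1P = (5, 5)
  2P = (5, 2)
  3P = O

ord(P) = 3


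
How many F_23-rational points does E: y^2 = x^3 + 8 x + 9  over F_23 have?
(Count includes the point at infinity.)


For each x in F_23, count y with y^2 = x^3 + 8 x + 9 mod 23:
  x = 0: RHS = 9, y in [3, 20]  -> 2 point(s)
  x = 1: RHS = 18, y in [8, 15]  -> 2 point(s)
  x = 4: RHS = 13, y in [6, 17]  -> 2 point(s)
  x = 5: RHS = 13, y in [6, 17]  -> 2 point(s)
  x = 10: RHS = 8, y in [10, 13]  -> 2 point(s)
  x = 11: RHS = 2, y in [5, 18]  -> 2 point(s)
  x = 12: RHS = 16, y in [4, 19]  -> 2 point(s)
  x = 14: RHS = 13, y in [6, 17]  -> 2 point(s)
  x = 15: RHS = 8, y in [10, 13]  -> 2 point(s)
  x = 16: RHS = 1, y in [1, 22]  -> 2 point(s)
  x = 20: RHS = 4, y in [2, 21]  -> 2 point(s)
  x = 21: RHS = 8, y in [10, 13]  -> 2 point(s)
  x = 22: RHS = 0, y in [0]  -> 1 point(s)
Affine points: 25. Add the point at infinity: total = 26.

#E(F_23) = 26


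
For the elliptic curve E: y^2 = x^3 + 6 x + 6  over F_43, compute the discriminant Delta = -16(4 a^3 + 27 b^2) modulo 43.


4 a^3 + 27 b^2 = 4*6^3 + 27*6^2 = 864 + 972 = 1836
Delta = -16 * (1836) = -29376
Delta mod 43 = 36

Delta = 36 (mod 43)


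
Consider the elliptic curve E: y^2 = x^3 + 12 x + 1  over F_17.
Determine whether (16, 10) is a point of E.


Check whether y^2 = x^3 + 12 x + 1 (mod 17) for (x, y) = (16, 10).
LHS: y^2 = 10^2 mod 17 = 15
RHS: x^3 + 12 x + 1 = 16^3 + 12*16 + 1 mod 17 = 5
LHS != RHS

No, not on the curve


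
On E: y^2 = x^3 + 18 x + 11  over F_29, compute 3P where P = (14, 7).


k = 3 = 11_2 (binary, LSB first: 11)
Double-and-add from P = (14, 7):
  bit 0 = 1: acc = O + (14, 7) = (14, 7)
  bit 1 = 1: acc = (14, 7) + (8, 0) = (14, 22)

3P = (14, 22)


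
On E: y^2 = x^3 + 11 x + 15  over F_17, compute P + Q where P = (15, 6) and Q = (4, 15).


P != Q, so use the chord formula.
s = (y2 - y1) / (x2 - x1) = (9) / (6) mod 17 = 10
x3 = s^2 - x1 - x2 mod 17 = 10^2 - 15 - 4 = 13
y3 = s (x1 - x3) - y1 mod 17 = 10 * (15 - 13) - 6 = 14

P + Q = (13, 14)


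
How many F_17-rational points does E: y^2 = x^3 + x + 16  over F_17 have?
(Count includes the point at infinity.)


For each x in F_17, count y with y^2 = x^3 + 1 x + 16 mod 17:
  x = 0: RHS = 16, y in [4, 13]  -> 2 point(s)
  x = 1: RHS = 1, y in [1, 16]  -> 2 point(s)
  x = 2: RHS = 9, y in [3, 14]  -> 2 point(s)
  x = 4: RHS = 16, y in [4, 13]  -> 2 point(s)
  x = 6: RHS = 0, y in [0]  -> 1 point(s)
  x = 7: RHS = 9, y in [3, 14]  -> 2 point(s)
  x = 8: RHS = 9, y in [3, 14]  -> 2 point(s)
  x = 11: RHS = 15, y in [7, 10]  -> 2 point(s)
  x = 13: RHS = 16, y in [4, 13]  -> 2 point(s)
Affine points: 17. Add the point at infinity: total = 18.

#E(F_17) = 18


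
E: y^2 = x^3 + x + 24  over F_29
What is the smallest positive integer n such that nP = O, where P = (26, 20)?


Compute successive multiples of P until we hit O:
  1P = (26, 20)
  2P = (12, 13)
  3P = (13, 1)
  4P = (28, 15)
  5P = (3, 24)
  6P = (23, 11)
  7P = (18, 4)
  8P = (18, 25)
  ... (continuing to 15P)
  15P = O

ord(P) = 15


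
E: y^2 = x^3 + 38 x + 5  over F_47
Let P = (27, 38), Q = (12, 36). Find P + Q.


P != Q, so use the chord formula.
s = (y2 - y1) / (x2 - x1) = (45) / (32) mod 47 = 44
x3 = s^2 - x1 - x2 mod 47 = 44^2 - 27 - 12 = 17
y3 = s (x1 - x3) - y1 mod 47 = 44 * (27 - 17) - 38 = 26

P + Q = (17, 26)


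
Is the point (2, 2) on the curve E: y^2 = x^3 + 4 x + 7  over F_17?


Check whether y^2 = x^3 + 4 x + 7 (mod 17) for (x, y) = (2, 2).
LHS: y^2 = 2^2 mod 17 = 4
RHS: x^3 + 4 x + 7 = 2^3 + 4*2 + 7 mod 17 = 6
LHS != RHS

No, not on the curve


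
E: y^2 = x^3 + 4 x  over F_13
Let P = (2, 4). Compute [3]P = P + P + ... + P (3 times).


k = 3 = 11_2 (binary, LSB first: 11)
Double-and-add from P = (2, 4):
  bit 0 = 1: acc = O + (2, 4) = (2, 4)
  bit 1 = 1: acc = (2, 4) + (0, 0) = (2, 9)

3P = (2, 9)


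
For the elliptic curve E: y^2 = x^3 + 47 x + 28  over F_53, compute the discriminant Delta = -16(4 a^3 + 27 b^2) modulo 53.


4 a^3 + 27 b^2 = 4*47^3 + 27*28^2 = 415292 + 21168 = 436460
Delta = -16 * (436460) = -6983360
Delta mod 53 = 26

Delta = 26 (mod 53)


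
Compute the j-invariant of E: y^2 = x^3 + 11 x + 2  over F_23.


Delta = -16(4 a^3 + 27 b^2) mod 23 = 5
-1728 * (4 a)^3 = -1728 * (4*11)^3 mod 23 = 1
j = 1 * 5^(-1) mod 23 = 14

j = 14 (mod 23)


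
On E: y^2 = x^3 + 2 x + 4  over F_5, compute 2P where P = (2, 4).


Doubling: s = (3 x1^2 + a) / (2 y1)
s = (3*2^2 + 2) / (2*4) mod 5 = 3
x3 = s^2 - 2 x1 mod 5 = 3^2 - 2*2 = 0
y3 = s (x1 - x3) - y1 mod 5 = 3 * (2 - 0) - 4 = 2

2P = (0, 2)


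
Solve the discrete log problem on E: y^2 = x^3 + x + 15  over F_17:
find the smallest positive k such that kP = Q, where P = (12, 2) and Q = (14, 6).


Enumerate multiples of P until we hit Q = (14, 6):
  1P = (12, 2)
  2P = (14, 11)
  3P = (7, 12)
  4P = (2, 12)
  5P = (4, 7)
  6P = (16, 9)
  7P = (8, 5)
  8P = (5, 14)
  9P = (13, 7)
  10P = (0, 7)
  11P = (6, 4)
  12P = (1, 0)
  13P = (6, 13)
  14P = (0, 10)
  15P = (13, 10)
  16P = (5, 3)
  17P = (8, 12)
  18P = (16, 8)
  19P = (4, 10)
  20P = (2, 5)
  21P = (7, 5)
  22P = (14, 6)
Match found at i = 22.

k = 22


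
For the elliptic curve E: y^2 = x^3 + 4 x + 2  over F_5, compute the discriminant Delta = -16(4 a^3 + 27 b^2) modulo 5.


4 a^3 + 27 b^2 = 4*4^3 + 27*2^2 = 256 + 108 = 364
Delta = -16 * (364) = -5824
Delta mod 5 = 1

Delta = 1 (mod 5)


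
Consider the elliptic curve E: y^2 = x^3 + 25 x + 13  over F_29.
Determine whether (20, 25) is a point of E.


Check whether y^2 = x^3 + 25 x + 13 (mod 29) for (x, y) = (20, 25).
LHS: y^2 = 25^2 mod 29 = 16
RHS: x^3 + 25 x + 13 = 20^3 + 25*20 + 13 mod 29 = 16
LHS = RHS

Yes, on the curve


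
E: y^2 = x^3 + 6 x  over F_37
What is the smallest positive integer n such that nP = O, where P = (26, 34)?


Compute successive multiples of P until we hit O:
  1P = (26, 34)
  2P = (21, 10)
  3P = (16, 14)
  4P = (36, 20)
  5P = (11, 19)
  6P = (1, 28)
  7P = (1, 9)
  8P = (11, 18)
  ... (continuing to 13P)
  13P = O

ord(P) = 13


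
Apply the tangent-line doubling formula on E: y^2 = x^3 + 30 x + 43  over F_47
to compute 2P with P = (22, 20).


Doubling: s = (3 x1^2 + a) / (2 y1)
s = (3*22^2 + 30) / (2*20) mod 47 = 30
x3 = s^2 - 2 x1 mod 47 = 30^2 - 2*22 = 10
y3 = s (x1 - x3) - y1 mod 47 = 30 * (22 - 10) - 20 = 11

2P = (10, 11)


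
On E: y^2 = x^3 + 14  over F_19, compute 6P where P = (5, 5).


k = 6 = 110_2 (binary, LSB first: 011)
Double-and-add from P = (5, 5):
  bit 0 = 0: acc unchanged = O
  bit 1 = 1: acc = O + (13, 11) = (13, 11)
  bit 2 = 1: acc = (13, 11) + (16, 14) = (10, 11)

6P = (10, 11)


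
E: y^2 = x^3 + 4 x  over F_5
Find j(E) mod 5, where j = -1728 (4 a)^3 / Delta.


Delta = -16(4 a^3 + 27 b^2) mod 5 = 4
-1728 * (4 a)^3 = -1728 * (4*4)^3 mod 5 = 2
j = 2 * 4^(-1) mod 5 = 3

j = 3 (mod 5)


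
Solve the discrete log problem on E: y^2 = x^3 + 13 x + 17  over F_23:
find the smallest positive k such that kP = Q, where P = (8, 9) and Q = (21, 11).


Enumerate multiples of P until we hit Q = (21, 11):
  1P = (8, 9)
  2P = (9, 9)
  3P = (6, 14)
  4P = (21, 12)
  5P = (21, 11)
Match found at i = 5.

k = 5


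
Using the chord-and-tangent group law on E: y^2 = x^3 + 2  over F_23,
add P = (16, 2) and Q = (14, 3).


P != Q, so use the chord formula.
s = (y2 - y1) / (x2 - x1) = (1) / (21) mod 23 = 11
x3 = s^2 - x1 - x2 mod 23 = 11^2 - 16 - 14 = 22
y3 = s (x1 - x3) - y1 mod 23 = 11 * (16 - 22) - 2 = 1

P + Q = (22, 1)


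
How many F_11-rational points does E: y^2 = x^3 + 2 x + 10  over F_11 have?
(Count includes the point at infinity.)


For each x in F_11, count y with y^2 = x^3 + 2 x + 10 mod 11:
  x = 2: RHS = 0, y in [0]  -> 1 point(s)
  x = 4: RHS = 5, y in [4, 7]  -> 2 point(s)
  x = 7: RHS = 4, y in [2, 9]  -> 2 point(s)
  x = 9: RHS = 9, y in [3, 8]  -> 2 point(s)
Affine points: 7. Add the point at infinity: total = 8.

#E(F_11) = 8


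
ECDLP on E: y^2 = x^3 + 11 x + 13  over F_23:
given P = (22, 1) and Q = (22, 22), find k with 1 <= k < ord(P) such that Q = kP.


Enumerate multiples of P until we hit Q = (22, 22):
  1P = (22, 1)
  2P = (5, 3)
  3P = (14, 17)
  4P = (14, 6)
  5P = (5, 20)
  6P = (22, 22)
Match found at i = 6.

k = 6


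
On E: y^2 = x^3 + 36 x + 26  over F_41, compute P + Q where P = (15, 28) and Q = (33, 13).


P != Q, so use the chord formula.
s = (y2 - y1) / (x2 - x1) = (26) / (18) mod 41 = 6
x3 = s^2 - x1 - x2 mod 41 = 6^2 - 15 - 33 = 29
y3 = s (x1 - x3) - y1 mod 41 = 6 * (15 - 29) - 28 = 11

P + Q = (29, 11)


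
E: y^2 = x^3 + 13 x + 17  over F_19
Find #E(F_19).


For each x in F_19, count y with y^2 = x^3 + 13 x + 17 mod 19:
  x = 0: RHS = 17, y in [6, 13]  -> 2 point(s)
  x = 3: RHS = 7, y in [8, 11]  -> 2 point(s)
  x = 4: RHS = 0, y in [0]  -> 1 point(s)
  x = 5: RHS = 17, y in [6, 13]  -> 2 point(s)
  x = 6: RHS = 7, y in [8, 11]  -> 2 point(s)
  x = 8: RHS = 6, y in [5, 14]  -> 2 point(s)
  x = 10: RHS = 7, y in [8, 11]  -> 2 point(s)
  x = 11: RHS = 9, y in [3, 16]  -> 2 point(s)
  x = 12: RHS = 1, y in [1, 18]  -> 2 point(s)
  x = 14: RHS = 17, y in [6, 13]  -> 2 point(s)
Affine points: 19. Add the point at infinity: total = 20.

#E(F_19) = 20


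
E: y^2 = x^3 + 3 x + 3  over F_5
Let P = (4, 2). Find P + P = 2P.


Doubling: s = (3 x1^2 + a) / (2 y1)
s = (3*4^2 + 3) / (2*2) mod 5 = 4
x3 = s^2 - 2 x1 mod 5 = 4^2 - 2*4 = 3
y3 = s (x1 - x3) - y1 mod 5 = 4 * (4 - 3) - 2 = 2

2P = (3, 2)


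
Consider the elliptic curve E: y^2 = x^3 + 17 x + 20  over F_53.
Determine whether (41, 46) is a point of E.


Check whether y^2 = x^3 + 17 x + 20 (mod 53) for (x, y) = (41, 46).
LHS: y^2 = 46^2 mod 53 = 49
RHS: x^3 + 17 x + 20 = 41^3 + 17*41 + 20 mod 53 = 49
LHS = RHS

Yes, on the curve


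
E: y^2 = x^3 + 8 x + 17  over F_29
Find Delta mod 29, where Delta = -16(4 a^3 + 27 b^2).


4 a^3 + 27 b^2 = 4*8^3 + 27*17^2 = 2048 + 7803 = 9851
Delta = -16 * (9851) = -157616
Delta mod 29 = 28

Delta = 28 (mod 29)


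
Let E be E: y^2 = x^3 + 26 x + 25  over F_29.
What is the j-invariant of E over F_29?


Delta = -16(4 a^3 + 27 b^2) mod 29 = 7
-1728 * (4 a)^3 = -1728 * (4*26)^3 mod 29 = 28
j = 28 * 7^(-1) mod 29 = 4

j = 4 (mod 29)


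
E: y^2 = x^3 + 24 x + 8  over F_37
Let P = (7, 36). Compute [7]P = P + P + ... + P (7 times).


k = 7 = 111_2 (binary, LSB first: 111)
Double-and-add from P = (7, 36):
  bit 0 = 1: acc = O + (7, 36) = (7, 36)
  bit 1 = 1: acc = (7, 36) + (35, 27) = (33, 12)
  bit 2 = 1: acc = (33, 12) + (25, 29) = (13, 1)

7P = (13, 1)


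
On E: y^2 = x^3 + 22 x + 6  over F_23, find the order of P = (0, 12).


Compute successive multiples of P until we hit O:
  1P = (0, 12)
  2P = (1, 12)
  3P = (22, 11)
  4P = (2, 9)
  5P = (6, 20)
  6P = (6, 3)
  7P = (2, 14)
  8P = (22, 12)
  ... (continuing to 11P)
  11P = O

ord(P) = 11


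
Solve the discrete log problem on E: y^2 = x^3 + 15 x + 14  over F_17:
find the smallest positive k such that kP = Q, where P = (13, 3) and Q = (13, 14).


Enumerate multiples of P until we hit Q = (13, 14):
  1P = (13, 3)
  2P = (12, 16)
  3P = (8, 0)
  4P = (12, 1)
  5P = (13, 14)
Match found at i = 5.

k = 5


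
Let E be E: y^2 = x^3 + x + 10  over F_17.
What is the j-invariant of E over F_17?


Delta = -16(4 a^3 + 27 b^2) mod 17 = 1
-1728 * (4 a)^3 = -1728 * (4*1)^3 mod 17 = 10
j = 10 * 1^(-1) mod 17 = 10

j = 10 (mod 17)


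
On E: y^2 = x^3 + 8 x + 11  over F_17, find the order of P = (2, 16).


Compute successive multiples of P until we hit O:
  1P = (2, 16)
  2P = (11, 6)
  3P = (13, 0)
  4P = (11, 11)
  5P = (2, 1)
  6P = O

ord(P) = 6


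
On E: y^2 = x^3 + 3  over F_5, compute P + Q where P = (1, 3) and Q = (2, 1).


P != Q, so use the chord formula.
s = (y2 - y1) / (x2 - x1) = (3) / (1) mod 5 = 3
x3 = s^2 - x1 - x2 mod 5 = 3^2 - 1 - 2 = 1
y3 = s (x1 - x3) - y1 mod 5 = 3 * (1 - 1) - 3 = 2

P + Q = (1, 2)


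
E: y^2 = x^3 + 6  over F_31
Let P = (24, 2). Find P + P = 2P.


Doubling: s = (3 x1^2 + a) / (2 y1)
s = (3*24^2 + 0) / (2*2) mod 31 = 29
x3 = s^2 - 2 x1 mod 31 = 29^2 - 2*24 = 18
y3 = s (x1 - x3) - y1 mod 31 = 29 * (24 - 18) - 2 = 17

2P = (18, 17)


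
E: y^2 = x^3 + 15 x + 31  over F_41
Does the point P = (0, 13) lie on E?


Check whether y^2 = x^3 + 15 x + 31 (mod 41) for (x, y) = (0, 13).
LHS: y^2 = 13^2 mod 41 = 5
RHS: x^3 + 15 x + 31 = 0^3 + 15*0 + 31 mod 41 = 31
LHS != RHS

No, not on the curve


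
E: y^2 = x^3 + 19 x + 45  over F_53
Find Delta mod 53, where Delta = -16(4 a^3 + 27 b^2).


4 a^3 + 27 b^2 = 4*19^3 + 27*45^2 = 27436 + 54675 = 82111
Delta = -16 * (82111) = -1313776
Delta mod 53 = 41

Delta = 41 (mod 53)


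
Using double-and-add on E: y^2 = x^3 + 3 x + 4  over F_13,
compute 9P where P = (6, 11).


k = 9 = 1001_2 (binary, LSB first: 1001)
Double-and-add from P = (6, 11):
  bit 0 = 1: acc = O + (6, 11) = (6, 11)
  bit 1 = 0: acc unchanged = (6, 11)
  bit 2 = 0: acc unchanged = (6, 11)
  bit 3 = 1: acc = (6, 11) + (11, 9) = (5, 12)

9P = (5, 12)


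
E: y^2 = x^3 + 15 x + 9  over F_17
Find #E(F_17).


For each x in F_17, count y with y^2 = x^3 + 15 x + 9 mod 17:
  x = 0: RHS = 9, y in [3, 14]  -> 2 point(s)
  x = 1: RHS = 8, y in [5, 12]  -> 2 point(s)
  x = 2: RHS = 13, y in [8, 9]  -> 2 point(s)
  x = 3: RHS = 13, y in [8, 9]  -> 2 point(s)
  x = 6: RHS = 9, y in [3, 14]  -> 2 point(s)
  x = 7: RHS = 15, y in [7, 10]  -> 2 point(s)
  x = 11: RHS = 9, y in [3, 14]  -> 2 point(s)
  x = 12: RHS = 13, y in [8, 9]  -> 2 point(s)
  x = 13: RHS = 4, y in [2, 15]  -> 2 point(s)
Affine points: 18. Add the point at infinity: total = 19.

#E(F_17) = 19


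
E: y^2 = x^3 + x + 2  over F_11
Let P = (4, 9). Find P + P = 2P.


Doubling: s = (3 x1^2 + a) / (2 y1)
s = (3*4^2 + 1) / (2*9) mod 11 = 7
x3 = s^2 - 2 x1 mod 11 = 7^2 - 2*4 = 8
y3 = s (x1 - x3) - y1 mod 11 = 7 * (4 - 8) - 9 = 7

2P = (8, 7)


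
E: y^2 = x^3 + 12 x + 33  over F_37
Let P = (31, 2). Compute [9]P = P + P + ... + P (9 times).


k = 9 = 1001_2 (binary, LSB first: 1001)
Double-and-add from P = (31, 2):
  bit 0 = 1: acc = O + (31, 2) = (31, 2)
  bit 1 = 0: acc unchanged = (31, 2)
  bit 2 = 0: acc unchanged = (31, 2)
  bit 3 = 1: acc = (31, 2) + (28, 11) = (24, 14)

9P = (24, 14)


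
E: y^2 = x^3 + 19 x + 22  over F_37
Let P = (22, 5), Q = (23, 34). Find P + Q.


P != Q, so use the chord formula.
s = (y2 - y1) / (x2 - x1) = (29) / (1) mod 37 = 29
x3 = s^2 - x1 - x2 mod 37 = 29^2 - 22 - 23 = 19
y3 = s (x1 - x3) - y1 mod 37 = 29 * (22 - 19) - 5 = 8

P + Q = (19, 8)


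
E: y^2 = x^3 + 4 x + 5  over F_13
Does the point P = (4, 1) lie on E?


Check whether y^2 = x^3 + 4 x + 5 (mod 13) for (x, y) = (4, 1).
LHS: y^2 = 1^2 mod 13 = 1
RHS: x^3 + 4 x + 5 = 4^3 + 4*4 + 5 mod 13 = 7
LHS != RHS

No, not on the curve


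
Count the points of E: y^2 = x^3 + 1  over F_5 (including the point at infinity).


For each x in F_5, count y with y^2 = x^3 + 0 x + 1 mod 5:
  x = 0: RHS = 1, y in [1, 4]  -> 2 point(s)
  x = 2: RHS = 4, y in [2, 3]  -> 2 point(s)
  x = 4: RHS = 0, y in [0]  -> 1 point(s)
Affine points: 5. Add the point at infinity: total = 6.

#E(F_5) = 6


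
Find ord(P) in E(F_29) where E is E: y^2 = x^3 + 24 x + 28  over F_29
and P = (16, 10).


Compute successive multiples of P until we hit O:
  1P = (16, 10)
  2P = (27, 1)
  3P = (8, 23)
  4P = (9, 4)
  5P = (0, 12)
  6P = (18, 12)
  7P = (25, 10)
  8P = (17, 19)
  ... (continuing to 33P)
  33P = O

ord(P) = 33


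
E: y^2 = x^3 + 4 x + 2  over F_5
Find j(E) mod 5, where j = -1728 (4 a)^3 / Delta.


Delta = -16(4 a^3 + 27 b^2) mod 5 = 1
-1728 * (4 a)^3 = -1728 * (4*4)^3 mod 5 = 2
j = 2 * 1^(-1) mod 5 = 2

j = 2 (mod 5)


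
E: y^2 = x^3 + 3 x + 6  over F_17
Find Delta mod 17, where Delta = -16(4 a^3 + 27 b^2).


4 a^3 + 27 b^2 = 4*3^3 + 27*6^2 = 108 + 972 = 1080
Delta = -16 * (1080) = -17280
Delta mod 17 = 9

Delta = 9 (mod 17)


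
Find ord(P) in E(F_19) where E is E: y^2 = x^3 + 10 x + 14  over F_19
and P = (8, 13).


Compute successive multiples of P until we hit O:
  1P = (8, 13)
  2P = (4, 2)
  3P = (11, 12)
  4P = (17, 9)
  5P = (1, 5)
  6P = (2, 2)
  7P = (15, 9)
  8P = (13, 17)
  ... (continuing to 24P)
  24P = O

ord(P) = 24


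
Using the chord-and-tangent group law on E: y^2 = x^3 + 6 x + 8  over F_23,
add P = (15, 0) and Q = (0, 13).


P != Q, so use the chord formula.
s = (y2 - y1) / (x2 - x1) = (13) / (8) mod 23 = 16
x3 = s^2 - x1 - x2 mod 23 = 16^2 - 15 - 0 = 11
y3 = s (x1 - x3) - y1 mod 23 = 16 * (15 - 11) - 0 = 18

P + Q = (11, 18)


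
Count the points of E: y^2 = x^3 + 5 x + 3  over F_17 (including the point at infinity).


For each x in F_17, count y with y^2 = x^3 + 5 x + 3 mod 17:
  x = 1: RHS = 9, y in [3, 14]  -> 2 point(s)
  x = 2: RHS = 4, y in [2, 15]  -> 2 point(s)
  x = 4: RHS = 2, y in [6, 11]  -> 2 point(s)
  x = 5: RHS = 0, y in [0]  -> 1 point(s)
  x = 10: RHS = 16, y in [4, 13]  -> 2 point(s)
  x = 13: RHS = 4, y in [2, 15]  -> 2 point(s)
  x = 15: RHS = 2, y in [6, 11]  -> 2 point(s)
Affine points: 13. Add the point at infinity: total = 14.

#E(F_17) = 14


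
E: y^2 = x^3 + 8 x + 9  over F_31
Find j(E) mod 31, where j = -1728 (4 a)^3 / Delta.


Delta = -16(4 a^3 + 27 b^2) mod 31 = 6
-1728 * (4 a)^3 = -1728 * (4*8)^3 mod 31 = 8
j = 8 * 6^(-1) mod 31 = 22

j = 22 (mod 31)


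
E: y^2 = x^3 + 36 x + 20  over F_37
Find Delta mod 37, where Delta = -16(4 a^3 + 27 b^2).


4 a^3 + 27 b^2 = 4*36^3 + 27*20^2 = 186624 + 10800 = 197424
Delta = -16 * (197424) = -3158784
Delta mod 37 = 17

Delta = 17 (mod 37)


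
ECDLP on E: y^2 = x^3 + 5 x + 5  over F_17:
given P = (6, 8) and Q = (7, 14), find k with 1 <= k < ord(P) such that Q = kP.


Enumerate multiples of P until we hit Q = (7, 14):
  1P = (6, 8)
  2P = (7, 3)
  3P = (12, 5)
  4P = (12, 12)
  5P = (7, 14)
Match found at i = 5.

k = 5


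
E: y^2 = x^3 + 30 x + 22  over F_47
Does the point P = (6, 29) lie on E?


Check whether y^2 = x^3 + 30 x + 22 (mod 47) for (x, y) = (6, 29).
LHS: y^2 = 29^2 mod 47 = 42
RHS: x^3 + 30 x + 22 = 6^3 + 30*6 + 22 mod 47 = 42
LHS = RHS

Yes, on the curve


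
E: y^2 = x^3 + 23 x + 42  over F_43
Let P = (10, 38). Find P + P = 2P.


Doubling: s = (3 x1^2 + a) / (2 y1)
s = (3*10^2 + 23) / (2*38) mod 43 = 15
x3 = s^2 - 2 x1 mod 43 = 15^2 - 2*10 = 33
y3 = s (x1 - x3) - y1 mod 43 = 15 * (10 - 33) - 38 = 4

2P = (33, 4)


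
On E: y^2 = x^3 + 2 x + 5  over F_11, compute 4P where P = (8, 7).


k = 4 = 100_2 (binary, LSB first: 001)
Double-and-add from P = (8, 7):
  bit 0 = 0: acc unchanged = O
  bit 1 = 0: acc unchanged = O
  bit 2 = 1: acc = O + (8, 4) = (8, 4)

4P = (8, 4)


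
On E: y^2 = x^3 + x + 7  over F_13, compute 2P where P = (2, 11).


Doubling: s = (3 x1^2 + a) / (2 y1)
s = (3*2^2 + 1) / (2*11) mod 13 = 0
x3 = s^2 - 2 x1 mod 13 = 0^2 - 2*2 = 9
y3 = s (x1 - x3) - y1 mod 13 = 0 * (2 - 9) - 11 = 2

2P = (9, 2)


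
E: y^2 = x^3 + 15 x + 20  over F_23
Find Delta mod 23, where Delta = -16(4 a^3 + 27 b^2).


4 a^3 + 27 b^2 = 4*15^3 + 27*20^2 = 13500 + 10800 = 24300
Delta = -16 * (24300) = -388800
Delta mod 23 = 15

Delta = 15 (mod 23)


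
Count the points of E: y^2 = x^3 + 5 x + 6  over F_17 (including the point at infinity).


For each x in F_17, count y with y^2 = x^3 + 5 x + 6 mod 17:
  x = 9: RHS = 15, y in [7, 10]  -> 2 point(s)
  x = 10: RHS = 2, y in [6, 11]  -> 2 point(s)
  x = 11: RHS = 15, y in [7, 10]  -> 2 point(s)
  x = 12: RHS = 9, y in [3, 14]  -> 2 point(s)
  x = 14: RHS = 15, y in [7, 10]  -> 2 point(s)
  x = 16: RHS = 0, y in [0]  -> 1 point(s)
Affine points: 11. Add the point at infinity: total = 12.

#E(F_17) = 12


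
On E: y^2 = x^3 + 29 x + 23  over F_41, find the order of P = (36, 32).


Compute successive multiples of P until we hit O:
  1P = (36, 32)
  2P = (12, 7)
  3P = (39, 11)
  4P = (15, 26)
  5P = (11, 22)
  6P = (4, 30)
  7P = (38, 14)
  8P = (7, 35)
  ... (continuing to 33P)
  33P = O

ord(P) = 33
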